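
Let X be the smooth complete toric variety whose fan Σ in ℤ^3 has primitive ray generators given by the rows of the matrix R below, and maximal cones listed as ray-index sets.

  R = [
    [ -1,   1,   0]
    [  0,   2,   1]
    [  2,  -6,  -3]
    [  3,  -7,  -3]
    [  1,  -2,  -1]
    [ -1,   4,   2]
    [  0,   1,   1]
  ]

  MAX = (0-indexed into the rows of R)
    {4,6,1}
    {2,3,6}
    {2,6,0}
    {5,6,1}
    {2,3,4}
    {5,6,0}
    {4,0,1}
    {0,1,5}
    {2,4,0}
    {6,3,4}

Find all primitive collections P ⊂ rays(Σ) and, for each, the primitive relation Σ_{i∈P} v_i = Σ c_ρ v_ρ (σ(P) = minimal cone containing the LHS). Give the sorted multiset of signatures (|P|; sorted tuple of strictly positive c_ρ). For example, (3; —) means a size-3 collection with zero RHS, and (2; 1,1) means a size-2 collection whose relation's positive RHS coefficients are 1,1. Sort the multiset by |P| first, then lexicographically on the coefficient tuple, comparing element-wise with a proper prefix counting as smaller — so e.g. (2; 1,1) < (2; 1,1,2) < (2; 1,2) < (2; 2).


Σ has 9 primitive collections:

  P = {0,3}:  v_{0} + v_{3} = v_{2}  so sig = (2; 1)
  P = {2,5}:  v_{2} + v_{5} = v_{4}  so sig = (2; 1)
  P = {4,5}:  v_{4} + v_{5} = v_{1}  so sig = (2; 1)
  P = {3,5}:  v_{3} + v_{5} = 2·v_{4} + v_{6}  so sig = (2; 1,2)
  P = {1,3}:  v_{1} + v_{3} = 3·v_{4} + v_{6}  so sig = (2; 1,3)
  P = {1,2}:  v_{1} + v_{2} = 2·v_{4}  so sig = (2; 2)
  P = {0,4,6}:  v_{0} + v_{4} + v_{6} = 0  so sig = (3; —)
  P = {0,1,6}:  v_{0} + v_{1} + v_{6} = v_{5}  so sig = (3; 1)
  P = {2,4,6}:  v_{2} + v_{4} + v_{6} = v_{3}  so sig = (3; 1)

Hence PRS(X_Σ) =
{ (2; 1) ×3,  (2; 1,2),  (2; 1,3),  (2; 2),  (3; —),  (3; 1) ×2 }


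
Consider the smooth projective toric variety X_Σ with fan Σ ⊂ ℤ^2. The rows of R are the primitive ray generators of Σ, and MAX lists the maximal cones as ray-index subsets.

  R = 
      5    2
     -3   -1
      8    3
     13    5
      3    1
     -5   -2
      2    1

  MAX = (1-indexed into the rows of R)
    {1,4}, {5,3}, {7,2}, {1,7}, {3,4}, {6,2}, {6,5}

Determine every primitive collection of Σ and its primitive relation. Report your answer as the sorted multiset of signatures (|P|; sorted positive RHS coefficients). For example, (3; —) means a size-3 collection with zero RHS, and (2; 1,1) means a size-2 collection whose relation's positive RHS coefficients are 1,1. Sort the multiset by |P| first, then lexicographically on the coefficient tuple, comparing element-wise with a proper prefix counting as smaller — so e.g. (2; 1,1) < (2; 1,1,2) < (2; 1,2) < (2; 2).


Σ has 14 primitive collections:

  {1,6}:  v_{1} + v_{6} = 0  ⟹  sig = (2; —)
  {2,5}:  v_{2} + v_{5} = 0  ⟹  sig = (2; —)
  {1,2}:  v_{1} + v_{2} = v_{7}  ⟹  sig = (2; 1)
  {1,3}:  v_{1} + v_{3} = v_{4}  ⟹  sig = (2; 1)
  {1,5}:  v_{1} + v_{5} = v_{3}  ⟹  sig = (2; 1)
  {2,3}:  v_{2} + v_{3} = v_{1}  ⟹  sig = (2; 1)
  {3,6}:  v_{3} + v_{6} = v_{5}  ⟹  sig = (2; 1)
  {4,6}:  v_{4} + v_{6} = v_{3}  ⟹  sig = (2; 1)
  {5,7}:  v_{5} + v_{7} = v_{1}  ⟹  sig = (2; 1)
  {6,7}:  v_{6} + v_{7} = v_{2}  ⟹  sig = (2; 1)
  {2,4}:  v_{2} + v_{4} = 2·v_{1}  ⟹  sig = (2; 2)
  {3,7}:  v_{3} + v_{7} = 2·v_{1}  ⟹  sig = (2; 2)
  {4,5}:  v_{4} + v_{5} = 2·v_{3}  ⟹  sig = (2; 2)
  {4,7}:  v_{4} + v_{7} = 3·v_{1}  ⟹  sig = (2; 3)

so the primitive-relation signature multiset is
    |P|=2: 14 collections, coeffs (), (), (1), (1), (1), (1), (1), (1), (1), (1), (2), (2), (2), (3)


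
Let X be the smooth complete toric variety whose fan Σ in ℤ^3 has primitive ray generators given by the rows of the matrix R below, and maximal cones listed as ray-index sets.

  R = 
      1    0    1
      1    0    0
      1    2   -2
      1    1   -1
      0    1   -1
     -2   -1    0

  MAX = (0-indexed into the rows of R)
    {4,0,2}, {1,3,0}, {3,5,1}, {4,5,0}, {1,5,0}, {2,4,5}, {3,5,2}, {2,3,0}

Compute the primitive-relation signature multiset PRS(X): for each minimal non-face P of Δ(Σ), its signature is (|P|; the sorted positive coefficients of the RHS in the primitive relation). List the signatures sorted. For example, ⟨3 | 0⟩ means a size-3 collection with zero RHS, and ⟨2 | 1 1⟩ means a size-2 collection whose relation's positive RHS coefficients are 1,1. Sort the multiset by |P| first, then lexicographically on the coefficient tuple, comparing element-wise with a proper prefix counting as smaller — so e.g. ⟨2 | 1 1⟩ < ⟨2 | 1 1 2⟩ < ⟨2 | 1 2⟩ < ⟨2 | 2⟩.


5 minimal non-faces of Δ(Σ) (on 6 rays):

  • {1,4}:  v_{1} + v_{4} = v_{3} ; sig = ⟨2 | 1⟩
  • {3,4}:  v_{3} + v_{4} = v_{2} ; sig = ⟨2 | 1⟩
  • {1,2}:  v_{1} + v_{2} = 2·v_{3} ; sig = ⟨2 | 2⟩
  • {0,3,5}:  v_{0} + v_{3} + v_{5} = 0 ; sig = ⟨3 | 0⟩
  • {0,2,5}:  v_{0} + v_{2} + v_{5} = v_{4} ; sig = ⟨3 | 1⟩

Sorted signature multiset PRS(X):
{ ⟨2 | 1⟩ ×2,  ⟨2 | 2⟩,  ⟨3 | 0⟩,  ⟨3 | 1⟩ }


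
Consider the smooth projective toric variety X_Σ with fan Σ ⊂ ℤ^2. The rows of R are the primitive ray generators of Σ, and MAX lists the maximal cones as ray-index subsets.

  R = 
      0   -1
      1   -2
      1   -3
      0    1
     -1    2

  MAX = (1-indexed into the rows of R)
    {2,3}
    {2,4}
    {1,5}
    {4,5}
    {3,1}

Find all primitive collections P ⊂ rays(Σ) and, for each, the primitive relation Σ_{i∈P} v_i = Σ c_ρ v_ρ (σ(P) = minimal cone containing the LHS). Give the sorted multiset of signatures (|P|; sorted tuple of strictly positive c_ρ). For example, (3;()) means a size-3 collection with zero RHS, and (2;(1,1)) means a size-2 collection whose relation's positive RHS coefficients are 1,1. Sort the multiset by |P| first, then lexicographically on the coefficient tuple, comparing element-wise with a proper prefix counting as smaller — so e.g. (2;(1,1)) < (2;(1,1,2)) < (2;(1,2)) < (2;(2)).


Σ has 5 primitive collections:

  {1,4}:  v_{1} + v_{4} = 0  ⟹  sig = (2;())
  {2,5}:  v_{2} + v_{5} = 0  ⟹  sig = (2;())
  {1,2}:  v_{1} + v_{2} = v_{3}  ⟹  sig = (2;(1))
  {3,4}:  v_{3} + v_{4} = v_{2}  ⟹  sig = (2;(1))
  {3,5}:  v_{3} + v_{5} = v_{1}  ⟹  sig = (2;(1))

Hence PRS(X_Σ) =
{ (2;()) ×2,  (2;(1)) ×3 }


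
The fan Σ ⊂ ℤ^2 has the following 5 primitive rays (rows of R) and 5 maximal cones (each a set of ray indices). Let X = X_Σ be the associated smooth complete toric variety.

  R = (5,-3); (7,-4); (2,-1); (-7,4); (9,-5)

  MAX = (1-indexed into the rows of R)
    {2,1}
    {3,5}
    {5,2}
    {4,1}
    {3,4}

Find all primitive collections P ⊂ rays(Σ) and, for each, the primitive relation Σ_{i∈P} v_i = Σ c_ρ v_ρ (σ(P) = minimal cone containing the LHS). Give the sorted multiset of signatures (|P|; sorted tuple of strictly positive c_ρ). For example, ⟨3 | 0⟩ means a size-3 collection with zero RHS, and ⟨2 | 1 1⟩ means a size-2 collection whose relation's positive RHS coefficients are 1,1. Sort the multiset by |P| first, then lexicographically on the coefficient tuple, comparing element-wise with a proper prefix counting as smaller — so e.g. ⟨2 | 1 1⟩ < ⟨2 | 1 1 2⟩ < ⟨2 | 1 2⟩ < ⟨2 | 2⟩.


5 collections generate NE(X_Σ); each relation:

  • {2,4}:  v_{2} + v_{4} = 0  so sig = ⟨2 | 0⟩
  • {1,3}:  v_{1} + v_{3} = v_{2}  so sig = ⟨2 | 1⟩
  • {2,3}:  v_{2} + v_{3} = v_{5}  so sig = ⟨2 | 1⟩
  • {4,5}:  v_{4} + v_{5} = v_{3}  so sig = ⟨2 | 1⟩
  • {1,5}:  v_{1} + v_{5} = 2·v_{2}  so sig = ⟨2 | 2⟩

Sorted signature multiset PRS(X):
{ ⟨2 | 0⟩,  ⟨2 | 1⟩ ×3,  ⟨2 | 2⟩ }


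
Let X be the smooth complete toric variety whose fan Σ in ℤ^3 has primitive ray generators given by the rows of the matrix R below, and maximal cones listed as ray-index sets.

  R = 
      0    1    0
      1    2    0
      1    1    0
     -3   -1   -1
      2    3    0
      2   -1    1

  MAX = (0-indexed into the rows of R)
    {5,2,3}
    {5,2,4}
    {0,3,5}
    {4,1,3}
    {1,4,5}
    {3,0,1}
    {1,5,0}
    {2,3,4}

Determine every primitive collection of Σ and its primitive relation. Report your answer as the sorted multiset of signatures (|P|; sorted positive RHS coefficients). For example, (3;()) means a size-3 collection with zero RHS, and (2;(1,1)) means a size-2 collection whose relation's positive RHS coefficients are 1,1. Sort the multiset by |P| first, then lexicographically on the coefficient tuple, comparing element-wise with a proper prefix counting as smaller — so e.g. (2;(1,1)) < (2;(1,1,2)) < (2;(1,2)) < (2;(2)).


5 collections generate NE(X_Σ); each relation:

  {0,2}:  v_{0} + v_{2} = v_{1} ; sig = (2;(1))
  {1,2}:  v_{1} + v_{2} = v_{4} ; sig = (2;(1))
  {0,4}:  v_{0} + v_{4} = 2·v_{1} ; sig = (2;(2))
  {1,3,5}:  v_{1} + v_{3} + v_{5} = 0 ; sig = (3;())
  {3,4,5}:  v_{3} + v_{4} + v_{5} = v_{2} ; sig = (3;(1))

Sorted signature multiset PRS(X):
[(2;(1)), (2;(1)), (2;(2)), (3;()), (3;(1))]


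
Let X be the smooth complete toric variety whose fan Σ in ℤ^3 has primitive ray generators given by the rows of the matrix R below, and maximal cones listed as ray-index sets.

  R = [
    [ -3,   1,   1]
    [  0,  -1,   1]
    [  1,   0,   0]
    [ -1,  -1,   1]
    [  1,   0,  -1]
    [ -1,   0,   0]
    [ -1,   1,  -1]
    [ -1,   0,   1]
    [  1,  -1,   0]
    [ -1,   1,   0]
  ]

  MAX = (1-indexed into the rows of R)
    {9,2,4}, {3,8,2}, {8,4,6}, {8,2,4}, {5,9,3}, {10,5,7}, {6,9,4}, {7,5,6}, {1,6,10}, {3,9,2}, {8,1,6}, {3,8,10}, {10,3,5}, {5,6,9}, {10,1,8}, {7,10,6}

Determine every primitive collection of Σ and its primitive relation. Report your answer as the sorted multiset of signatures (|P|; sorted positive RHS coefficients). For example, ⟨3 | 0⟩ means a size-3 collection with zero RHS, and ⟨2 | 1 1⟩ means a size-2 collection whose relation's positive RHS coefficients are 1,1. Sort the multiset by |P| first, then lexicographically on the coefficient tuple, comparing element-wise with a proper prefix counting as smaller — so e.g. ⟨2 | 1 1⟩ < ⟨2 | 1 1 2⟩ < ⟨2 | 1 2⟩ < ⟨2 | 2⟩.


|primitive collections| = 23. Relations:

  • {3,6}:  v_{3} + v_{6} = 0  so sig = ⟨2 | 0⟩
  • {5,8}:  v_{5} + v_{8} = 0  so sig = ⟨2 | 0⟩
  • {9,10}:  v_{9} + v_{10} = 0  so sig = ⟨2 | 0⟩
  • {2,5}:  v_{2} + v_{5} = v_{9}  so sig = ⟨2 | 1⟩
  • {2,6}:  v_{2} + v_{6} = v_{4}  so sig = ⟨2 | 1⟩
  • {2,7}:  v_{2} + v_{7} = v_{6}  so sig = ⟨2 | 1⟩
  • {2,10}:  v_{2} + v_{10} = v_{8}  so sig = ⟨2 | 1⟩
  • {3,4}:  v_{3} + v_{4} = v_{2}  so sig = ⟨2 | 1⟩
  • {8,9}:  v_{8} + v_{9} = v_{2}  so sig = ⟨2 | 1⟩
  • {1,3}:  v_{1} + v_{3} = v_{8} + v_{10}  so sig = ⟨2 | 1 1⟩
  • {1,5}:  v_{1} + v_{5} = v_{6} + v_{10}  so sig = ⟨2 | 1 1⟩
  • {1,9}:  v_{1} + v_{9} = v_{6} + v_{8}  so sig = ⟨2 | 1 1⟩
  • {3,7}:  v_{3} + v_{7} = v_{5} + v_{10}  so sig = ⟨2 | 1 1⟩
  • {4,5}:  v_{4} + v_{5} = v_{6} + v_{9}  so sig = ⟨2 | 1 1⟩
  • {4,10}:  v_{4} + v_{10} = v_{6} + v_{8}  so sig = ⟨2 | 1 1⟩
  • {7,8}:  v_{7} + v_{8} = v_{6} + v_{10}  so sig = ⟨2 | 1 1⟩
  • {7,9}:  v_{7} + v_{9} = v_{5} + v_{6}  so sig = ⟨2 | 1 1⟩
  • {1,2}:  v_{1} + v_{2} = v_{6} + 2·v_{8}  so sig = ⟨2 | 1 2⟩
  • {4,7}:  v_{4} + v_{7} = 2·v_{6}  so sig = ⟨2 | 2⟩
  • {1,4}:  v_{1} + v_{4} = 2·v_{6} + 2·v_{8}  so sig = ⟨2 | 2 2⟩
  • {1,7}:  v_{1} + v_{7} = 2·v_{6} + 2·v_{10}  so sig = ⟨2 | 2 2⟩
  • {5,6,10}:  v_{5} + v_{6} + v_{10} = v_{7}  so sig = ⟨3 | 1⟩
  • {6,8,10}:  v_{6} + v_{8} + v_{10} = v_{1}  so sig = ⟨3 | 1⟩

Hence PRS(X_Σ) =
{ ⟨2 | 0⟩ ×3,  ⟨2 | 1⟩ ×6,  ⟨2 | 1 1⟩ ×8,  ⟨2 | 1 2⟩,  ⟨2 | 2⟩,  ⟨2 | 2 2⟩ ×2,  ⟨3 | 1⟩ ×2 }


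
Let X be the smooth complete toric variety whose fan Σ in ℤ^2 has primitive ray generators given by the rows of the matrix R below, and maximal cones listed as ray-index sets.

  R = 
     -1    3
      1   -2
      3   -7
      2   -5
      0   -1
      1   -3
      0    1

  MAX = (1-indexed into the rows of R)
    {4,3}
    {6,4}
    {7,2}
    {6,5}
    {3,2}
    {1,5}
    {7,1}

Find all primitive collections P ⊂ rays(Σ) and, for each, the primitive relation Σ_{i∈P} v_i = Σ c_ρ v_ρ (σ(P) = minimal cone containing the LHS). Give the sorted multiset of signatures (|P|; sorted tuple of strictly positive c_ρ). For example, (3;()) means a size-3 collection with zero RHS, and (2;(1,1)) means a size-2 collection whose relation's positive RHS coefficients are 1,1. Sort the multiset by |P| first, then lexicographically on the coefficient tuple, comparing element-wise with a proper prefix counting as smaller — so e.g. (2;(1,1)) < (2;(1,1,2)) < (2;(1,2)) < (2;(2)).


Minimal non-faces — 14 found among 7 rays, 7 max cones:

  • {1,6}:  v_{1} + v_{6} = 0  ⇒ sig = (2;())
  • {5,7}:  v_{5} + v_{7} = 0  ⇒ sig = (2;())
  • {1,2}:  v_{1} + v_{2} = v_{7}  ⇒ sig = (2;(1))
  • {1,4}:  v_{1} + v_{4} = v_{2}  ⇒ sig = (2;(1))
  • {2,4}:  v_{2} + v_{4} = v_{3}  ⇒ sig = (2;(1))
  • {2,5}:  v_{2} + v_{5} = v_{6}  ⇒ sig = (2;(1))
  • {2,6}:  v_{2} + v_{6} = v_{4}  ⇒ sig = (2;(1))
  • {6,7}:  v_{6} + v_{7} = v_{2}  ⇒ sig = (2;(1))
  • {3,5}:  v_{3} + v_{5} = v_{4} + v_{6}  ⇒ sig = (2;(1,1))
  • {1,3}:  v_{1} + v_{3} = 2·v_{2}  ⇒ sig = (2;(2))
  • {3,6}:  v_{3} + v_{6} = 2·v_{4}  ⇒ sig = (2;(2))
  • {4,5}:  v_{4} + v_{5} = 2·v_{6}  ⇒ sig = (2;(2))
  • {4,7}:  v_{4} + v_{7} = 2·v_{2}  ⇒ sig = (2;(2))
  • {3,7}:  v_{3} + v_{7} = 3·v_{2}  ⇒ sig = (2;(3))

Signatures (|P|; sorted positive RHS coefficients), sorted:
    |P|=2: 14 collections, coeffs (), (), (1), (1), (1), (1), (1), (1), (1,1), (2), (2), (2), (2), (3)


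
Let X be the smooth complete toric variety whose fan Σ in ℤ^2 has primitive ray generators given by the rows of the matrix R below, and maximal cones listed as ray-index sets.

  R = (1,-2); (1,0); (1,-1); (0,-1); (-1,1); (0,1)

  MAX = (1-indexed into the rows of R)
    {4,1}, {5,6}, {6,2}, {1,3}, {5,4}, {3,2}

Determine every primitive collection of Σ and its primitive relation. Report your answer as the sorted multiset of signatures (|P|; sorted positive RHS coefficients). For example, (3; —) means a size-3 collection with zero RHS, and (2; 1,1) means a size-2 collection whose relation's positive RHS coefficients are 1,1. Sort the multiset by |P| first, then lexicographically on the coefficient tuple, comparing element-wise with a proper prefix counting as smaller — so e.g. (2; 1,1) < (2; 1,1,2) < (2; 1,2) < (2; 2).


Σ has 9 primitive collections:

  P={3,5}:  v_{3} + v_{5} = 0 — sig = (2; —)
  P={4,6}:  v_{4} + v_{6} = 0 — sig = (2; —)
  P={1,5}:  v_{1} + v_{5} = v_{4} — sig = (2; 1)
  P={1,6}:  v_{1} + v_{6} = v_{3} — sig = (2; 1)
  P={2,4}:  v_{2} + v_{4} = v_{3} — sig = (2; 1)
  P={2,5}:  v_{2} + v_{5} = v_{6} — sig = (2; 1)
  P={3,4}:  v_{3} + v_{4} = v_{1} — sig = (2; 1)
  P={3,6}:  v_{3} + v_{6} = v_{2} — sig = (2; 1)
  P={1,2}:  v_{1} + v_{2} = 2·v_{3} — sig = (2; 2)

Signatures (|P|; sorted positive RHS coefficients), sorted:
{ (2; —) ×2,  (2; 1) ×6,  (2; 2) }


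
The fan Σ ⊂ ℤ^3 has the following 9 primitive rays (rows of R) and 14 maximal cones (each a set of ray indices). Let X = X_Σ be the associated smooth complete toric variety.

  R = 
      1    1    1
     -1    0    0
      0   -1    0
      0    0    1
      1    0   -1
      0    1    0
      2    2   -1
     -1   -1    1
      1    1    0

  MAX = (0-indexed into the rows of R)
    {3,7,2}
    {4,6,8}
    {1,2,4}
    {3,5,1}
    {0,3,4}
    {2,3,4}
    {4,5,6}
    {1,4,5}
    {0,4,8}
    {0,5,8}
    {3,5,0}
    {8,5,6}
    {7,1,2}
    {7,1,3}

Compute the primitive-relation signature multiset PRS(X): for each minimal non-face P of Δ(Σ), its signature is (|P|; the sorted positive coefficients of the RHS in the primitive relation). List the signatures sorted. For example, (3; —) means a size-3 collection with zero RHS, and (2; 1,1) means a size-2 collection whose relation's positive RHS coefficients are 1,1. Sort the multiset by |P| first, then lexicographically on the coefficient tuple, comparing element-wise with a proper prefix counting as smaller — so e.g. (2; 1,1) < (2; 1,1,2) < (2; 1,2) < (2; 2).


The 20 primitive collections of Σ (r=9, n=3):

  P={2,5}:  v_{2} + v_{5} = 0  →  sig = (2; —)
  P={1,8}:  v_{1} + v_{8} = v_{5}  →  sig = (2; 1)
  P={3,8}:  v_{3} + v_{8} = v_{0}  →  sig = (2; 1)
  P={4,7}:  v_{4} + v_{7} = v_{2}  →  sig = (2; 1)
  P={6,7}:  v_{6} + v_{7} = v_{8}  →  sig = (2; 1)
  P={7,8}:  v_{7} + v_{8} = v_{3}  →  sig = (2; 1)
  P={0,1}:  v_{0} + v_{1} = v_{3} + v_{5}  →  sig = (2; 1,1)
  P={2,6}:  v_{2} + v_{6} = v_{4} + v_{8}  →  sig = (2; 1,1)
  P={2,8}:  v_{2} + v_{8} = v_{3} + v_{4}  →  sig = (2; 1,1)
  P={5,7}:  v_{5} + v_{7} = v_{1} + v_{3}  →  sig = (2; 1,1)
  P={0,2}:  v_{0} + v_{2} = 2·v_{3} + v_{4}  →  sig = (2; 1,2)
  P={1,6}:  v_{1} + v_{6} = v_{4} + 2·v_{5}  →  sig = (2; 1,2)
  P={0,7}:  v_{0} + v_{7} = 2·v_{3}  →  sig = (2; 2)
  P={3,6}:  v_{3} + v_{6} = 2·v_{8}  →  sig = (2; 2)
  P={0,6}:  v_{0} + v_{6} = 3·v_{8}  →  sig = (2; 3)
  P={1,3,4}:  v_{1} + v_{3} + v_{4} = 0  →  sig = (3; —)
  P={1,2,3}:  v_{1} + v_{2} + v_{3} = v_{7}  →  sig = (3; 1)
  P={3,4,5}:  v_{3} + v_{4} + v_{5} = v_{8}  →  sig = (3; 1)
  P={4,5,8}:  v_{4} + v_{5} + v_{8} = v_{6}  →  sig = (3; 1)
  P={0,4,5}:  v_{0} + v_{4} + v_{5} = 2·v_{8}  →  sig = (3; 2)

Hence PRS(X_Σ) =
    (2; —)
    (2; 1)
    (2; 1)
    (2; 1)
    (2; 1)
    (2; 1)
    (2; 1,1)
    (2; 1,1)
    (2; 1,1)
    (2; 1,1)
    (2; 1,2)
    (2; 1,2)
    (2; 2)
    (2; 2)
    (2; 3)
    (3; —)
    (3; 1)
    (3; 1)
    (3; 1)
    (3; 2)


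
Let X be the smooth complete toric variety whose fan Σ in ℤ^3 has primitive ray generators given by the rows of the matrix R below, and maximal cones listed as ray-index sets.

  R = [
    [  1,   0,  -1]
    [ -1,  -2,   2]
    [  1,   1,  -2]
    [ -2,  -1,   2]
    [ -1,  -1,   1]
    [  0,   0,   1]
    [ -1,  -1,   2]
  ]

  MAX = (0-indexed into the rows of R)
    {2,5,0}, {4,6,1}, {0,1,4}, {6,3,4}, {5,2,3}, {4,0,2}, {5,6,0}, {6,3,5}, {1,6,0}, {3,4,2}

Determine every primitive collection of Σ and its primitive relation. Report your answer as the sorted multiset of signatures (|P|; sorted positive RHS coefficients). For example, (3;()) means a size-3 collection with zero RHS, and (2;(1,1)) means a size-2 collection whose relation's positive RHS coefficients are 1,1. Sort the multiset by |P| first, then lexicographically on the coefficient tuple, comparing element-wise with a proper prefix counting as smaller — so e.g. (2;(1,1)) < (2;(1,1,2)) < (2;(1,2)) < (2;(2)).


Primitive collections (7):

  {2,6}:  v_{2} + v_{6} = 0  ⇒ sig = (2;())
  {0,3}:  v_{0} + v_{3} = v_{4}  ⇒ sig = (2;(1))
  {4,5}:  v_{4} + v_{5} = v_{6}  ⇒ sig = (2;(1))
  {1,2}:  v_{1} + v_{2} = v_{0} + v_{4}  ⇒ sig = (2;(1,1))
  {1,3}:  v_{1} + v_{3} = 2·v_{4} + v_{6}  ⇒ sig = (2;(1,2))
  {1,5}:  v_{1} + v_{5} = v_{0} + 2·v_{6}  ⇒ sig = (2;(1,2))
  {0,4,6}:  v_{0} + v_{4} + v_{6} = v_{1}  ⇒ sig = (3;(1))

Sorted signature multiset PRS(X):
    |P|=2: 6 collections, coeffs (), (1), (1), (1,1), (1,2), (1,2)
    |P|=3: 1 collection, coeffs (1)


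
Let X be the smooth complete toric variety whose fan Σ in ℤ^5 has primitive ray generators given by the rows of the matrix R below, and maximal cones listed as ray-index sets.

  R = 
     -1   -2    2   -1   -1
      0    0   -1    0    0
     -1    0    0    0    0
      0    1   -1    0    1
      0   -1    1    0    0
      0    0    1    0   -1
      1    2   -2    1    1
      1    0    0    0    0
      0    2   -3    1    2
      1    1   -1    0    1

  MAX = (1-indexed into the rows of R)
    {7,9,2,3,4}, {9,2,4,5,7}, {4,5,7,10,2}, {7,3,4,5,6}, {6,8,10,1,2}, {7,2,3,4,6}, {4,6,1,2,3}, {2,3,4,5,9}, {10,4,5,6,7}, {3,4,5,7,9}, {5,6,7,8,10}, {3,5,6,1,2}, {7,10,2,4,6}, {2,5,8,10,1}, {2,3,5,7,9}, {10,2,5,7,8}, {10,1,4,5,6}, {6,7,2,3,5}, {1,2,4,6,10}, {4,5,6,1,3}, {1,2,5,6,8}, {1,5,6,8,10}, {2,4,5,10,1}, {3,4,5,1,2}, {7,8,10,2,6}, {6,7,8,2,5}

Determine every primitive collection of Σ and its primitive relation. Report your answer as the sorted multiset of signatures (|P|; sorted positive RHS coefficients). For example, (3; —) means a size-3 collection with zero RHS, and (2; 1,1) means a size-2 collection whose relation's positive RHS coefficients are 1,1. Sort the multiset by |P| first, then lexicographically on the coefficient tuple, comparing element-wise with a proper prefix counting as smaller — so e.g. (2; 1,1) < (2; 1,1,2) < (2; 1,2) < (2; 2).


|primitive collections| = 11. Relations:

  P = {1,7}:  v_{1} + v_{7} = 0  so sig = (2; —)
  P = {3,8}:  v_{3} + v_{8} = 0  so sig = (2; —)
  P = {3,10}:  v_{3} + v_{10} = v_{4}  so sig = (2; 1)
  P = {4,8}:  v_{4} + v_{8} = v_{10}  so sig = (2; 1)
  P = {6,9}:  v_{6} + v_{9} = v_{3} + v_{7}  so sig = (2; 1,1)
  P = {1,9}:  v_{1} + v_{9} = v_{2} + v_{3} + v_{4} + v_{5}  so sig = (2; 1,1,1,1)
  P = {8,9}:  v_{8} + v_{9} = v_{2} + v_{4} + v_{5} + v_{7}  so sig = (2; 1,1,1,1)
  P = {9,10}:  v_{9} + v_{10} = v_{2} + 2·v_{4} + v_{5} + v_{7}  so sig = (2; 1,1,1,2)
  P = {2,4,5,6}:  v_{2} + v_{4} + v_{5} + v_{6} = 0  so sig = (4; —)
  P = {2,5,6,10}:  v_{2} + v_{5} + v_{6} + v_{10} = v_{8}  so sig = (4; 1)
  P = {2,3,4,5,7}:  v_{2} + v_{3} + v_{4} + v_{5} + v_{7} = v_{9}  so sig = (5; 1)

Signatures (|P|; sorted positive RHS coefficients), sorted:
{ (2; —) ×2,  (2; 1) ×2,  (2; 1,1),  (2; 1,1,1,1) ×2,  (2; 1,1,1,2),  (4; —),  (4; 1),  (5; 1) }


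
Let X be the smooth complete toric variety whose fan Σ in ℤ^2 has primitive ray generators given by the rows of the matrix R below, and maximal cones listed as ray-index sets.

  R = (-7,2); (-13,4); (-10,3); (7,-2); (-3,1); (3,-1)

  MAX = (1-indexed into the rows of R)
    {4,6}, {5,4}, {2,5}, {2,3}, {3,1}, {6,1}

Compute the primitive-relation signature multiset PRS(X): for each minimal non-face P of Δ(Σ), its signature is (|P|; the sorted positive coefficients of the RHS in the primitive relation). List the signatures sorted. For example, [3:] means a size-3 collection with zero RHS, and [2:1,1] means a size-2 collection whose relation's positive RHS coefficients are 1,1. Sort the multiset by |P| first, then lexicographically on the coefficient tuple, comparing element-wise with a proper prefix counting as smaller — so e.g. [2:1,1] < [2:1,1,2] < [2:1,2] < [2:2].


Δ(Σ) — 6 vertices, 9 min non-faces:

  {1,4}:  v_{1} + v_{4} = 0  so sig = [2:]
  {5,6}:  v_{5} + v_{6} = 0  so sig = [2:]
  {1,5}:  v_{1} + v_{5} = v_{3}  so sig = [2:1]
  {2,6}:  v_{2} + v_{6} = v_{3}  so sig = [2:1]
  {3,4}:  v_{3} + v_{4} = v_{5}  so sig = [2:1]
  {3,5}:  v_{3} + v_{5} = v_{2}  so sig = [2:1]
  {3,6}:  v_{3} + v_{6} = v_{1}  so sig = [2:1]
  {1,2}:  v_{1} + v_{2} = 2·v_{3}  so sig = [2:2]
  {2,4}:  v_{2} + v_{4} = 2·v_{5}  so sig = [2:2]

Hence PRS(X_Σ) =
    [2:]
    [2:]
    [2:1]
    [2:1]
    [2:1]
    [2:1]
    [2:1]
    [2:2]
    [2:2]


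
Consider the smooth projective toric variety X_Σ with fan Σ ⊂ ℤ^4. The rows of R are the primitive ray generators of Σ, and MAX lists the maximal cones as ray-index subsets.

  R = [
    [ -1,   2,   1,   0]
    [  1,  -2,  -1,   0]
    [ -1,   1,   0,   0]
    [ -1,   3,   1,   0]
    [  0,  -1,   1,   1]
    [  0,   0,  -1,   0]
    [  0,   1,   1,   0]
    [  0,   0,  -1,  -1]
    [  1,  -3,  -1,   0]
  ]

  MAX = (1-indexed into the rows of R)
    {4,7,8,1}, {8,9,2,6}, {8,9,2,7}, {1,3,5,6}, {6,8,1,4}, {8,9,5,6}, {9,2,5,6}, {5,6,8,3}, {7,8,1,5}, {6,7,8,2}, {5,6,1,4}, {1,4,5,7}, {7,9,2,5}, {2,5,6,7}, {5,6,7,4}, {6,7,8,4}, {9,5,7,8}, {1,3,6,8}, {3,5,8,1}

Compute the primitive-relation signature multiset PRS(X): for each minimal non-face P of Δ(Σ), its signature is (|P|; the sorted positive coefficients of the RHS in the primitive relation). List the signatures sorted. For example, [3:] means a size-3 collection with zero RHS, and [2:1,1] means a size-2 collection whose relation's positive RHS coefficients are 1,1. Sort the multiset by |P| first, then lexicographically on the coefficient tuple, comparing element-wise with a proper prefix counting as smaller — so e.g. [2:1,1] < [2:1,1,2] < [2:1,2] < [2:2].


14 minimal non-faces of Δ(Σ) (on 9 rays):

  {1,2}:  v_{1} + v_{2} = 0  ⟹  sig = [2:]
  {4,9}:  v_{4} + v_{9} = 0  ⟹  sig = [2:]
  {3,7}:  v_{3} + v_{7} = v_{1}  ⟹  sig = [2:1]
  {1,9}:  v_{1} + v_{9} = v_{5} + v_{8}  ⟹  sig = [2:1,1]
  {2,4}:  v_{2} + v_{4} = v_{6} + v_{7}  ⟹  sig = [2:1,1]
  {2,3}:  v_{2} + v_{3} = v_{5} + v_{6} + v_{8}  ⟹  sig = [2:1,1,1]
  {3,4}:  v_{3} + v_{4} = 2·v_{1} + v_{6}  ⟹  sig = [2:1,2]
  {3,9}:  v_{3} + v_{9} = 2·v_{5} + v_{6} + 2·v_{8}  ⟹  sig = [2:1,2,2]
  {1,6,7}:  v_{1} + v_{6} + v_{7} = v_{4}  ⟹  sig = [3:1]
  {2,5,8}:  v_{2} + v_{5} + v_{8} = v_{9}  ⟹  sig = [3:1]
  {4,5,8}:  v_{4} + v_{5} + v_{8} = v_{1}  ⟹  sig = [3:1]
  {6,7,9}:  v_{6} + v_{7} + v_{9} = v_{2}  ⟹  sig = [3:1]
  {5,6,7,8}:  v_{5} + v_{6} + v_{7} + v_{8} = 0  ⟹  sig = [4:]
  {1,5,6,8}:  v_{1} + v_{5} + v_{6} + v_{8} = v_{3}  ⟹  sig = [4:1]

Signatures (|P|; sorted positive RHS coefficients), sorted:
{ [2:] ×2,  [2:1],  [2:1,1] ×2,  [2:1,1,1],  [2:1,2],  [2:1,2,2],  [3:1] ×4,  [4:],  [4:1] }


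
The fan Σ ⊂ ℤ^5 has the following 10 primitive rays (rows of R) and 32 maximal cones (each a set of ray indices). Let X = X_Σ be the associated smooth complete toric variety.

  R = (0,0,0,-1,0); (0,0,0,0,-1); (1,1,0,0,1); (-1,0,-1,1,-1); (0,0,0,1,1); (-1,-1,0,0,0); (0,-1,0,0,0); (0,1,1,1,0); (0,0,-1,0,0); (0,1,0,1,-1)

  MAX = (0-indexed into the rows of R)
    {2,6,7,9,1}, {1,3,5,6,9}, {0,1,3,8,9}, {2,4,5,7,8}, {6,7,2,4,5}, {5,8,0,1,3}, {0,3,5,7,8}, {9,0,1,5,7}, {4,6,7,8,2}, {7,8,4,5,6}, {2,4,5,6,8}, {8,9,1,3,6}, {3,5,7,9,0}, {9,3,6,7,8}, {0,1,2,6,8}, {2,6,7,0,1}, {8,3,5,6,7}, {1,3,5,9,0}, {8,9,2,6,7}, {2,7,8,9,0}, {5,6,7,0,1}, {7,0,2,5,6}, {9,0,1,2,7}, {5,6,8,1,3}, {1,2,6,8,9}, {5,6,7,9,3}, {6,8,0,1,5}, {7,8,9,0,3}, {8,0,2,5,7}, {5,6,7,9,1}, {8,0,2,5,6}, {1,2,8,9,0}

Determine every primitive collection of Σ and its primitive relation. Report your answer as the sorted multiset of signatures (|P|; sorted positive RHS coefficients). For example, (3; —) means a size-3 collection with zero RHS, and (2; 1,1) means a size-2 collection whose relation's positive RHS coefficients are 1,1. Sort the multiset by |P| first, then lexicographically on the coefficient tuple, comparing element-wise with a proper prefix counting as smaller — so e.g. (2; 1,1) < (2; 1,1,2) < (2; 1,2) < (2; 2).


Primitive collections (14):

  {0,4}:  v_{0} + v_{4} = v_{2} + v_{5} ; sig = (2; 1,1)
  {1,4}:  v_{1} + v_{4} = v_{6} + v_{7} + v_{8} ; sig = (2; 1,1,1)
  {3,4}:  v_{3} + v_{4} = v_{5} + v_{6} + 2·v_{7} + 3·v_{8} ; sig = (2; 1,1,2,3)
  {2,3}:  v_{2} + v_{3} = v_{7} + 2·v_{8} ; sig = (2; 1,2)
  {4,9}:  v_{4} + v_{9} = v_{6} + 2·v_{7} + 2·v_{8} ; sig = (2; 1,2,2)
  {1,2,5}:  v_{1} + v_{2} + v_{5} = 0 ; sig = (3; —)
  {0,6,9}:  v_{0} + v_{6} + v_{9} = v_{1} ; sig = (3; 1)
  {1,7,8}:  v_{1} + v_{7} + v_{8} = v_{9} ; sig = (3; 1)
  {5,8,9}:  v_{5} + v_{8} + v_{9} = v_{3} ; sig = (3; 1)
  {2,5,9}:  v_{2} + v_{5} + v_{9} = v_{7} + v_{8} ; sig = (3; 1,1)
  {0,3,6}:  v_{0} + v_{3} + v_{6} = v_{1} + v_{5} + v_{8} ; sig = (3; 1,1,1)
  {1,3,7}:  v_{1} + v_{3} + v_{7} = v_{5} + 2·v_{9} ; sig = (3; 1,2)
  {0,6,7,8}:  v_{0} + v_{6} + v_{7} + v_{8} = 0 ; sig = (4; —)
  {2,5,6,7,8}:  v_{2} + v_{5} + v_{6} + v_{7} + v_{8} = v_{4} ; sig = (5; 1)

so the primitive-relation signature multiset is
    (2; 1,1)
    (2; 1,1,1)
    (2; 1,1,2,3)
    (2; 1,2)
    (2; 1,2,2)
    (3; —)
    (3; 1)
    (3; 1)
    (3; 1)
    (3; 1,1)
    (3; 1,1,1)
    (3; 1,2)
    (4; —)
    (5; 1)


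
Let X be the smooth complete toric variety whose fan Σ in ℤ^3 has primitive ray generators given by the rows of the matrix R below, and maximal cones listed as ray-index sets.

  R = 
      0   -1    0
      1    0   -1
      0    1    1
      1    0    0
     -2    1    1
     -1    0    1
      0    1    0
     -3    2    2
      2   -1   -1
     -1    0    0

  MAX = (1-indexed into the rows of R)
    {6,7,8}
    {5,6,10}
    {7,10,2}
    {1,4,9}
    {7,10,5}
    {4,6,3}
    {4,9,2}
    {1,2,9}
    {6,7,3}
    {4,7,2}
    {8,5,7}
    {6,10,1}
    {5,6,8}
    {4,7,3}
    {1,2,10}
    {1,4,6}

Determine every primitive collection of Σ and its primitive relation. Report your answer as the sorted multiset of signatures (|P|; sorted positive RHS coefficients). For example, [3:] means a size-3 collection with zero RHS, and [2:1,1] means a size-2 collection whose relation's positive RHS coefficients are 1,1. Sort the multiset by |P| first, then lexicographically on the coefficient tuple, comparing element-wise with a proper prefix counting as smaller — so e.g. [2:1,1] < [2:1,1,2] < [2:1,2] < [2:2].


Δ(Σ) — 10 vertices, 25 min non-faces:

  {1,7}:  v_{1} + v_{7} = 0  →  sig = [2:]
  {2,6}:  v_{2} + v_{6} = 0  →  sig = [2:]
  {4,10}:  v_{4} + v_{10} = 0  →  sig = [2:]
  {5,9}:  v_{5} + v_{9} = 0  →  sig = [2:]
  {1,3}:  v_{1} + v_{3} = v_{4} + v_{6}  →  sig = [2:1,1]
  {1,5}:  v_{1} + v_{5} = v_{6} + v_{10}  →  sig = [2:1,1]
  {1,8}:  v_{1} + v_{8} = v_{5} + v_{6}  →  sig = [2:1,1]
  {2,3}:  v_{2} + v_{3} = v_{4} + v_{7}  →  sig = [2:1,1]
  {2,5}:  v_{2} + v_{5} = v_{7} + v_{10}  →  sig = [2:1,1]
  {2,8}:  v_{2} + v_{8} = v_{5} + v_{7}  →  sig = [2:1,1]
  {3,10}:  v_{3} + v_{10} = v_{6} + v_{7}  →  sig = [2:1,1]
  {4,5}:  v_{4} + v_{5} = v_{6} + v_{7}  →  sig = [2:1,1]
  {6,9}:  v_{6} + v_{9} = v_{1} + v_{4}  →  sig = [2:1,1]
  {7,9}:  v_{7} + v_{9} = v_{2} + v_{4}  →  sig = [2:1,1]
  {8,9}:  v_{8} + v_{9} = v_{6} + v_{7}  →  sig = [2:1,1]
  {9,10}:  v_{9} + v_{10} = v_{1} + v_{2}  →  sig = [2:1,1]
  {3,9}:  v_{3} + v_{9} = 2·v_{4}  →  sig = [2:2]
  {8,10}:  v_{8} + v_{10} = 2·v_{5}  →  sig = [2:2]
  {3,5}:  v_{3} + v_{5} = 2·v_{6} + 2·v_{7}  →  sig = [2:2,2]
  {4,8}:  v_{4} + v_{8} = 2·v_{6} + 2·v_{7}  →  sig = [2:2,2]
  {3,8}:  v_{3} + v_{8} = 3·v_{6} + 3·v_{7}  →  sig = [2:3,3]
  {1,2,4}:  v_{1} + v_{2} + v_{4} = v_{9}  →  sig = [3:1]
  {4,6,7}:  v_{4} + v_{6} + v_{7} = v_{3}  →  sig = [3:1]
  {5,6,7}:  v_{5} + v_{6} + v_{7} = v_{8}  →  sig = [3:1]
  {6,7,10}:  v_{6} + v_{7} + v_{10} = v_{5}  →  sig = [3:1]

Sorted signature multiset PRS(X):
[[2:], [2:], [2:], [2:], [2:1,1], [2:1,1], [2:1,1], [2:1,1], [2:1,1], [2:1,1], [2:1,1], [2:1,1], [2:1,1], [2:1,1], [2:1,1], [2:1,1], [2:2], [2:2], [2:2,2], [2:2,2], [2:3,3], [3:1], [3:1], [3:1], [3:1]]


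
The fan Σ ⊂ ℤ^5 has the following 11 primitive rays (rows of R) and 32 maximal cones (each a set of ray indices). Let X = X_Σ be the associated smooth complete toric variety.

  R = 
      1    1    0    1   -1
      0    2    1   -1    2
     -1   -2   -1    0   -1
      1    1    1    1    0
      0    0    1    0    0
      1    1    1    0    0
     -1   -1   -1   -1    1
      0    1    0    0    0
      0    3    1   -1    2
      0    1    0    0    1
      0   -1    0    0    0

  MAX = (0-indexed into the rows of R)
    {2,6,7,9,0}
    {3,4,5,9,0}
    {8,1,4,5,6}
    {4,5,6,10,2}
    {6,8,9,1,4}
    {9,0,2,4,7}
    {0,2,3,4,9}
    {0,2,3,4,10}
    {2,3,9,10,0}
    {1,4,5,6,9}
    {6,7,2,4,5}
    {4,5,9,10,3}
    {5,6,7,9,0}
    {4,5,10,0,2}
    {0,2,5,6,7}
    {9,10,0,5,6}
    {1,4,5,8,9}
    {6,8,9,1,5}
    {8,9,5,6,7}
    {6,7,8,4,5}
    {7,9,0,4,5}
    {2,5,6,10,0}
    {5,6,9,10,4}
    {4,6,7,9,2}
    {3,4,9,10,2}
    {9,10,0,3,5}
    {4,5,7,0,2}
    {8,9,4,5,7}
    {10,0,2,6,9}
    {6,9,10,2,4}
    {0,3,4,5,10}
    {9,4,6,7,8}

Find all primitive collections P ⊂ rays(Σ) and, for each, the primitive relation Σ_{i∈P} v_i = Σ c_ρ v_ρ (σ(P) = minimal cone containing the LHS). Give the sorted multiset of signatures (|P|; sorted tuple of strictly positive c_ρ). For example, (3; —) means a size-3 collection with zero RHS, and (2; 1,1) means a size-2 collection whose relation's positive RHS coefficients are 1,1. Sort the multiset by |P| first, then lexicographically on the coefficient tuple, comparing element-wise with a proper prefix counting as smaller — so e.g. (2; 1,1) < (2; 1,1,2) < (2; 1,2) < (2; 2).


18 collections generate NE(X_Σ); each relation:

  • {7,10}:  v_{7} + v_{10} = 0  →  sig = (2; —)
  • {1,7}:  v_{1} + v_{7} = v_{8}  →  sig = (2; 1)
  • {8,10}:  v_{8} + v_{10} = v_{1}  →  sig = (2; 1)
  • {3,6}:  v_{3} + v_{6} = v_{9} + v_{10}  →  sig = (2; 1,1)
  • {0,1}:  v_{0} + v_{1} = v_{5} + v_{7} + v_{9}  →  sig = (2; 1,1,1)
  • {1,2}:  v_{1} + v_{2} = v_{4} + v_{6} + v_{7}  →  sig = (2; 1,1,1)
  • {3,7}:  v_{3} + v_{7} = v_{0} + v_{4} + v_{9}  →  sig = (2; 1,1,1)
  • {1,10}:  v_{1} + v_{10} = v_{4} + v_{5} + v_{6} + v_{9}  →  sig = (2; 1,1,1,1)
  • {3,8}:  v_{3} + v_{8} = v_{4} + v_{5} + v_{7} + 2·v_{9}  →  sig = (2; 1,1,1,2)
  • {0,8}:  v_{0} + v_{8} = v_{5} + 2·v_{7} + v_{9}  →  sig = (2; 1,1,2)
  • {1,3}:  v_{1} + v_{3} = v_{4} + v_{5} + 2·v_{9}  →  sig = (2; 1,1,2)
  • {2,8}:  v_{2} + v_{8} = v_{4} + v_{6} + 2·v_{7}  →  sig = (2; 1,1,2)
  • {0,4,6}:  v_{0} + v_{4} + v_{6} = 0  →  sig = (3; —)
  • {2,5,9}:  v_{2} + v_{5} + v_{9} = 0  →  sig = (3; —)
  • {2,3,5}:  v_{2} + v_{3} + v_{5} = v_{0} + v_{4} + v_{10}  →  sig = (3; 1,1,1)
  • {0,4,9,10}:  v_{0} + v_{4} + v_{9} + v_{10} = v_{3}  →  sig = (4; 1)
  • {4,5,6,7,9}:  v_{4} + v_{5} + v_{6} + v_{7} + v_{9} = v_{1}  →  sig = (5; 1)
  • {4,5,6,8,9}:  v_{4} + v_{5} + v_{6} + v_{8} + v_{9} = 2·v_{1}  →  sig = (5; 2)

Hence PRS(X_Σ) =
    (2; —)
    (2; 1)
    (2; 1)
    (2; 1,1)
    (2; 1,1,1)
    (2; 1,1,1)
    (2; 1,1,1)
    (2; 1,1,1,1)
    (2; 1,1,1,2)
    (2; 1,1,2)
    (2; 1,1,2)
    (2; 1,1,2)
    (3; —)
    (3; —)
    (3; 1,1,1)
    (4; 1)
    (5; 1)
    (5; 2)


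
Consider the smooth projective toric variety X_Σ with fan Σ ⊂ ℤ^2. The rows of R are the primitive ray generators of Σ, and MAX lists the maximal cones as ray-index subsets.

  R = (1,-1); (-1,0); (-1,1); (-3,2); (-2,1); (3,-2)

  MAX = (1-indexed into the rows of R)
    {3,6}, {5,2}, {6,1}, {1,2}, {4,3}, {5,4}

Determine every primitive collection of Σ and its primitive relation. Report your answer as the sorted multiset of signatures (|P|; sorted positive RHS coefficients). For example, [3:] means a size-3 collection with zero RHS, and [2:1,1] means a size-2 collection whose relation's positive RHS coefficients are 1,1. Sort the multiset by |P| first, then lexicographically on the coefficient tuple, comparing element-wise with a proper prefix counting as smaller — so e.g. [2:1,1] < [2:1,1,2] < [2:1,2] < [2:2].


Primitive collections (9):

  P={1,3}:  v_{1} + v_{3} = 0 ; sig = [2:]
  P={4,6}:  v_{4} + v_{6} = 0 ; sig = [2:]
  P={1,4}:  v_{1} + v_{4} = v_{5} ; sig = [2:1]
  P={1,5}:  v_{1} + v_{5} = v_{2} ; sig = [2:1]
  P={2,3}:  v_{2} + v_{3} = v_{5} ; sig = [2:1]
  P={3,5}:  v_{3} + v_{5} = v_{4} ; sig = [2:1]
  P={5,6}:  v_{5} + v_{6} = v_{1} ; sig = [2:1]
  P={2,4}:  v_{2} + v_{4} = 2·v_{5} ; sig = [2:2]
  P={2,6}:  v_{2} + v_{6} = 2·v_{1} ; sig = [2:2]

Sorted signature multiset PRS(X):
{ [2:] ×2,  [2:1] ×5,  [2:2] ×2 }


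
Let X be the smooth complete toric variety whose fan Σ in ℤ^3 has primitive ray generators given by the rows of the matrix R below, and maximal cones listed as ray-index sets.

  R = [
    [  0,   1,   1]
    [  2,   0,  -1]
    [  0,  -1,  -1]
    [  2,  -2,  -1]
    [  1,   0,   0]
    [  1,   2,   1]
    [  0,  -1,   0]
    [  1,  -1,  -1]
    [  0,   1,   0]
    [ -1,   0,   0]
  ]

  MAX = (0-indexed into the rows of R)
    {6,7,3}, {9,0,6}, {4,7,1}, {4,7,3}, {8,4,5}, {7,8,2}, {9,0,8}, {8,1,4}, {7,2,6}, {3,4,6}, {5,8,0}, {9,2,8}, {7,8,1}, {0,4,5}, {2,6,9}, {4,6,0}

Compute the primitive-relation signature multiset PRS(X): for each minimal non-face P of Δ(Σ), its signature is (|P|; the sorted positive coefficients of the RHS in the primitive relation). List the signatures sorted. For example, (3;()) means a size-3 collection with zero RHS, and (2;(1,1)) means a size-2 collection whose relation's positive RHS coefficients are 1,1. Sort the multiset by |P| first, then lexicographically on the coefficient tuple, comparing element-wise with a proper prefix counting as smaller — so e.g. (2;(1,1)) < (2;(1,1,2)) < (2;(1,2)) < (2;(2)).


Primitive collections (24):

  • {0,2}:  v_{0} + v_{2} = 0  →  sig = (2;())
  • {4,9}:  v_{4} + v_{9} = 0  →  sig = (2;())
  • {6,8}:  v_{6} + v_{8} = 0  →  sig = (2;())
  • {0,7}:  v_{0} + v_{7} = v_{4}  →  sig = (2;(1))
  • {2,4}:  v_{2} + v_{4} = v_{7}  →  sig = (2;(1))
  • {7,9}:  v_{7} + v_{9} = v_{2}  →  sig = (2;(1))
  • {1,6}:  v_{1} + v_{6} = v_{4} + v_{7}  →  sig = (2;(1,1))
  • {1,9}:  v_{1} + v_{9} = v_{7} + v_{8}  →  sig = (2;(1,1))
  • {2,5}:  v_{2} + v_{5} = v_{4} + v_{8}  →  sig = (2;(1,1))
  • {3,8}:  v_{3} + v_{8} = v_{4} + v_{7}  →  sig = (2;(1,1))
  • {3,9}:  v_{3} + v_{9} = v_{6} + v_{7}  →  sig = (2;(1,1))
  • {5,6}:  v_{5} + v_{6} = v_{0} + v_{4}  →  sig = (2;(1,1))
  • {5,9}:  v_{5} + v_{9} = v_{0} + v_{8}  →  sig = (2;(1,1))
  • {0,1}:  v_{0} + v_{1} = 2·v_{4} + v_{8}  →  sig = (2;(1,2))
  • {0,3}:  v_{0} + v_{3} = 2·v_{4} + v_{6}  →  sig = (2;(1,2))
  • {1,2}:  v_{1} + v_{2} = 2·v_{7} + v_{8}  →  sig = (2;(1,2))
  • {2,3}:  v_{2} + v_{3} = v_{6} + 2·v_{7}  →  sig = (2;(1,2))
  • {5,7}:  v_{5} + v_{7} = 2·v_{4} + v_{8}  →  sig = (2;(1,2))
  • {1,3}:  v_{1} + v_{3} = 2·v_{4} + 2·v_{7}  →  sig = (2;(2,2))
  • {1,5}:  v_{1} + v_{5} = 3·v_{4} + 2·v_{8}  →  sig = (2;(2,3))
  • {3,5}:  v_{3} + v_{5} = 3·v_{4}  →  sig = (2;(3))
  • {0,4,8}:  v_{0} + v_{4} + v_{8} = v_{5}  →  sig = (3;(1))
  • {4,6,7}:  v_{4} + v_{6} + v_{7} = v_{3}  →  sig = (3;(1))
  • {4,7,8}:  v_{4} + v_{7} + v_{8} = v_{1}  →  sig = (3;(1))

Signatures (|P|; sorted positive RHS coefficients), sorted:
[(2;()), (2;()), (2;()), (2;(1)), (2;(1)), (2;(1)), (2;(1,1)), (2;(1,1)), (2;(1,1)), (2;(1,1)), (2;(1,1)), (2;(1,1)), (2;(1,1)), (2;(1,2)), (2;(1,2)), (2;(1,2)), (2;(1,2)), (2;(1,2)), (2;(2,2)), (2;(2,3)), (2;(3)), (3;(1)), (3;(1)), (3;(1))]


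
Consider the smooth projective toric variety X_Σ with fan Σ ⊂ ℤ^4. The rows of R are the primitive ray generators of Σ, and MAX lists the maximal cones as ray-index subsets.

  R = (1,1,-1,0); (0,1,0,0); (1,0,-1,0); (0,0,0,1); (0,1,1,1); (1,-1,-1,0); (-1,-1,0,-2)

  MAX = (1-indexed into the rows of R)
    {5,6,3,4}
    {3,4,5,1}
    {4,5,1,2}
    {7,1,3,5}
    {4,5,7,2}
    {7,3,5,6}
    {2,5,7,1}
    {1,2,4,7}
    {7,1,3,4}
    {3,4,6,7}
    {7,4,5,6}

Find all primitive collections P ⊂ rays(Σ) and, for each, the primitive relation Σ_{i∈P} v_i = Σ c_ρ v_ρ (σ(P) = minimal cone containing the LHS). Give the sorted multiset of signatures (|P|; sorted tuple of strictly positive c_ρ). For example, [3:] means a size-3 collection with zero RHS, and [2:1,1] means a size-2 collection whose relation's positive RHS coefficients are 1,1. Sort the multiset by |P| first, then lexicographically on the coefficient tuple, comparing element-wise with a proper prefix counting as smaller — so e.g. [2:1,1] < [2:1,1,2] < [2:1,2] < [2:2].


5 collections generate NE(X_Σ); each relation:

  P = {2,3}:  v_{2} + v_{3} = v_{1}  so sig = [2:1]
  P = {2,6}:  v_{2} + v_{6} = v_{3}  so sig = [2:1]
  P = {1,6}:  v_{1} + v_{6} = 2·v_{3}  so sig = [2:2]
  P = {3,4,5,7}:  v_{3} + v_{4} + v_{5} + v_{7} = 0  so sig = [4:]
  P = {1,4,5,7}:  v_{1} + v_{4} + v_{5} + v_{7} = v_{2}  so sig = [4:1]

Signatures (|P|; sorted positive RHS coefficients), sorted:
    |P|=2: 3 collections, coeffs (1), (1), (2)
    |P|=4: 2 collections, coeffs (), (1)


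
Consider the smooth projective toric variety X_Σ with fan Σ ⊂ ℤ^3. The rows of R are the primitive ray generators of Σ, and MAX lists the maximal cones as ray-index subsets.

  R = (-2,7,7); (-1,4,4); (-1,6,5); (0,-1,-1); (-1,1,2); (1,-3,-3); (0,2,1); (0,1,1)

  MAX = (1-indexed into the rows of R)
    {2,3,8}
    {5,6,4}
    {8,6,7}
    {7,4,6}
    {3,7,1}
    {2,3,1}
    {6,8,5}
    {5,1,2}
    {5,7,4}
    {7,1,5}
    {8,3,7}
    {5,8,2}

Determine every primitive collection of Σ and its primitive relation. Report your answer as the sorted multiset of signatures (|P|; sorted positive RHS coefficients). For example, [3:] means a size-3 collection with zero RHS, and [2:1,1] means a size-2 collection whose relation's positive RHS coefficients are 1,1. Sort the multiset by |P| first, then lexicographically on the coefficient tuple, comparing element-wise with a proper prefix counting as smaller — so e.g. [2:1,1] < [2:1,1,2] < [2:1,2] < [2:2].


Minimal non-faces — 12 found among 8 rays, 12 max cones:

  • {4,8}:  v_{4} + v_{8} = 0  →  sig = [2:]
  • {1,6}:  v_{1} + v_{6} = v_{2}  →  sig = [2:1]
  • {2,6}:  v_{2} + v_{6} = v_{8}  →  sig = [2:1]
  • {2,7}:  v_{2} + v_{7} = v_{3}  →  sig = [2:1]
  • {3,5}:  v_{3} + v_{5} = v_{1}  →  sig = [2:1]
  • {2,4}:  v_{2} + v_{4} = v_{5} + v_{7}  →  sig = [2:1,1]
  • {3,6}:  v_{3} + v_{6} = v_{7} + v_{8}  →  sig = [2:1,1]
  • {3,4}:  v_{3} + v_{4} = v_{5} + 2·v_{7}  →  sig = [2:1,2]
  • {1,8}:  v_{1} + v_{8} = 2·v_{2}  →  sig = [2:2]
  • {1,4}:  v_{1} + v_{4} = 2·v_{5} + 2·v_{7}  →  sig = [2:2,2]
  • {5,6,7}:  v_{5} + v_{6} + v_{7} = 0  →  sig = [3:]
  • {5,7,8}:  v_{5} + v_{7} + v_{8} = v_{2}  →  sig = [3:1]

Signatures (|P|; sorted positive RHS coefficients), sorted:
[[2:], [2:1], [2:1], [2:1], [2:1], [2:1,1], [2:1,1], [2:1,2], [2:2], [2:2,2], [3:], [3:1]]
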